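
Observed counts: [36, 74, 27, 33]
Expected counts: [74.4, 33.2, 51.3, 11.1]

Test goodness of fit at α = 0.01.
Chi-square goodness of fit test:
H₀: observed counts match expected distribution
H₁: observed counts differ from expected distribution
df = k - 1 = 3
χ² = Σ(O - E)²/E
   = (36 - 74.4)²/74.4 + (74 - 33.2)²/33.2 + (27 - 51.3)²/51.3 + (33 - 11.1)²/11.1
   = 19.819 + 50.140 + 11.511 + 43.208
   = 124.68
p-value < 0.0001

Since p-value < α = 0.01, we reject H₀.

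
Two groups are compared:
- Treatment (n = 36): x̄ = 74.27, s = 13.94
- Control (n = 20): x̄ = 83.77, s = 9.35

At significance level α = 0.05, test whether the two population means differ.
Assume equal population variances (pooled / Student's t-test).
Student's two-sample t-test (equal variances):
H₀: μ₁ = μ₂
H₁: μ₁ ≠ μ₂
df = n₁ + n₂ - 2 = 54
Pooled variance s_p² = [(n₁-1)s₁² + (n₂-1)s₂²] / (n₁ + n₂ - 2) = [(35)(13.94²) + (19)(9.35²)] / 54 = 156.7102
SE = √(s_p²(1/n₁ + 1/n₂)) = √(156.7102 × (1/36 + 1/20)) = 3.4912
t = (x̄₁ - x̄₂) / SE = (74.27 - 83.77) / 3.4912 = -9.50 / 3.4912 = -2.721
p-value = 0.0087

Since p-value < α = 0.05, we reject H₀.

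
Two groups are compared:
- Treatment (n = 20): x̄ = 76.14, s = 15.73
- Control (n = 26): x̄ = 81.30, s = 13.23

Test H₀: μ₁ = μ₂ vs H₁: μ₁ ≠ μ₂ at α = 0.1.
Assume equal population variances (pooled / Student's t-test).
Student's two-sample t-test (equal variances):
H₀: μ₁ = μ₂
H₁: μ₁ ≠ μ₂
df = n₁ + n₂ - 2 = 44
Pooled variance s_p² = [(n₁-1)s₁² + (n₂-1)s₂²] / (n₁ + n₂ - 2) = [(19)(15.73²) + (25)(13.23²)] / 44 = 206.2965
SE = √(s_p²(1/n₁ + 1/n₂)) = √(206.2965 × (1/20 + 1/26)) = 4.2719
t = (x̄₁ - x̄₂) / SE = (76.14 - 81.30) / 4.2719 = -5.16 / 4.2719 = -1.208
p-value = 0.2335

Since p-value > α = 0.1, we fail to reject H₀.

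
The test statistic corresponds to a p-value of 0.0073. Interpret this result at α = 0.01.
Since p = 0.0073 < α = 0.01, reject H₀.
There is sufficient evidence to reject the null hypothesis; the result is statistically significant at the 0.01 level.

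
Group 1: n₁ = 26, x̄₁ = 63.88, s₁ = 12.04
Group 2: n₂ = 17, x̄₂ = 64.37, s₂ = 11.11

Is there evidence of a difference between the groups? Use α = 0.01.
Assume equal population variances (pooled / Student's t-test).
Student's two-sample t-test (equal variances):
H₀: μ₁ = μ₂
H₁: μ₁ ≠ μ₂
df = n₁ + n₂ - 2 = 41
Pooled variance s_p² = [(n₁-1)s₁² + (n₂-1)s₂²] / (n₁ + n₂ - 2) = [(25)(12.04²) + (16)(11.11²)] / 41 = 136.5598
SE = √(s_p²(1/n₁ + 1/n₂)) = √(136.5598 × (1/26 + 1/17)) = 3.6449
t = (x̄₁ - x̄₂) / SE = (63.88 - 64.37) / 3.6449 = -0.49 / 3.6449 = -0.134
p-value = 0.8937

Since p-value > α = 0.01, we fail to reject H₀.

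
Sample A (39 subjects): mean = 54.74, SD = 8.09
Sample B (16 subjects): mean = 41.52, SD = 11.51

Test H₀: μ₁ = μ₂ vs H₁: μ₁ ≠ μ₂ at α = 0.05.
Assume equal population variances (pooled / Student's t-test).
Student's two-sample t-test (equal variances):
H₀: μ₁ = μ₂
H₁: μ₁ ≠ μ₂
df = n₁ + n₂ - 2 = 53
Pooled variance s_p² = [(n₁-1)s₁² + (n₂-1)s₂²] / (n₁ + n₂ - 2) = [(38)(8.09²) + (15)(11.51²)] / 53 = 84.4194
SE = √(s_p²(1/n₁ + 1/n₂)) = √(84.4194 × (1/39 + 1/16)) = 2.7278
t = (x̄₁ - x̄₂) / SE = (54.74 - 41.52) / 2.7278 = 13.22 / 2.7278 = 4.846
p-value < 0.0001

Since p-value < α = 0.05, we reject H₀.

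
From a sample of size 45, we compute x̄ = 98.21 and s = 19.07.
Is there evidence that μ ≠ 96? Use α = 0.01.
One-sample t-test:
H₀: μ = 96
H₁: μ ≠ 96
df = n - 1 = 44
t = (x̄ - μ₀) / (s/√n) = (98.21 - 96) / (19.07/√45) = 0.777
p-value = 0.4411

Since p-value > α = 0.01, we fail to reject H₀.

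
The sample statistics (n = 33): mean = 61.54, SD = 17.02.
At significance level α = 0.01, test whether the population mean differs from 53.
One-sample t-test:
H₀: μ = 53
H₁: μ ≠ 53
df = n - 1 = 32
t = (x̄ - μ₀) / (s/√n) = (61.54 - 53) / (17.02/√33) = 2.882
p-value = 0.0070

Since p-value < α = 0.01, we reject H₀.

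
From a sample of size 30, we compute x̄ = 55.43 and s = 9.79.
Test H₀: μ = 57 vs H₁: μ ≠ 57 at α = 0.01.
One-sample t-test:
H₀: μ = 57
H₁: μ ≠ 57
df = n - 1 = 29
t = (x̄ - μ₀) / (s/√n) = (55.43 - 57) / (9.79/√30) = -0.878
p-value = 0.3870

Since p-value > α = 0.01, we fail to reject H₀.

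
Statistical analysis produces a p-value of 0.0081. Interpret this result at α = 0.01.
Since p = 0.0081 < α = 0.01, reject H₀.
There is sufficient evidence to reject the null hypothesis; the result is statistically significant at the 0.01 level.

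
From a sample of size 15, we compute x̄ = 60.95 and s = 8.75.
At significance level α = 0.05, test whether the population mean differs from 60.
One-sample t-test:
H₀: μ = 60
H₁: μ ≠ 60
df = n - 1 = 14
t = (x̄ - μ₀) / (s/√n) = (60.95 - 60) / (8.75/√15) = 0.420
p-value = 0.6805

Since p-value > α = 0.05, we fail to reject H₀.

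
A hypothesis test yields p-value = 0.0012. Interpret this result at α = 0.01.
Since p = 0.0012 < α = 0.01, reject H₀.
There is sufficient evidence to reject the null hypothesis; the result is statistically significant at the 0.01 level.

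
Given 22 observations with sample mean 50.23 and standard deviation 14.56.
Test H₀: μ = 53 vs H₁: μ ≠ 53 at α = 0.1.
One-sample t-test:
H₀: μ = 53
H₁: μ ≠ 53
df = n - 1 = 21
t = (x̄ - μ₀) / (s/√n) = (50.23 - 53) / (14.56/√22) = -0.892
p-value = 0.3823

Since p-value > α = 0.1, we fail to reject H₀.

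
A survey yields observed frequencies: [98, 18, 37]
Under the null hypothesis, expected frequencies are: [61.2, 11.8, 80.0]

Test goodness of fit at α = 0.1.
Chi-square goodness of fit test:
H₀: observed counts match expected distribution
H₁: observed counts differ from expected distribution
df = k - 1 = 2
χ² = Σ(O - E)²/E
   = (98 - 61.2)²/61.2 + (18 - 11.8)²/11.8 + (37 - 80.0)²/80.0
   = 22.128 + 3.258 + 23.113
   = 48.50
p-value < 0.0001

Since p-value < α = 0.1, we reject H₀.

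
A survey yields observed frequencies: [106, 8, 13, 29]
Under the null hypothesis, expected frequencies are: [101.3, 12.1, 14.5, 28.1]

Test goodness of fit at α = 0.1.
Chi-square goodness of fit test:
H₀: observed counts match expected distribution
H₁: observed counts differ from expected distribution
df = k - 1 = 3
χ² = Σ(O - E)²/E
   = (106 - 101.3)²/101.3 + (8 - 12.1)²/12.1 + (13 - 14.5)²/14.5 + (29 - 28.1)²/28.1
   = 0.218 + 1.389 + 0.155 + 0.029
   = 1.79
p-value = 0.6168

Since p-value > α = 0.1, we fail to reject H₀.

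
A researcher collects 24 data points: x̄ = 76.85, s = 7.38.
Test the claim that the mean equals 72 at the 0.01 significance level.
One-sample t-test:
H₀: μ = 72
H₁: μ ≠ 72
df = n - 1 = 23
t = (x̄ - μ₀) / (s/√n) = (76.85 - 72) / (7.38/√24) = 3.220
p-value = 0.0038

Since p-value < α = 0.01, we reject H₀.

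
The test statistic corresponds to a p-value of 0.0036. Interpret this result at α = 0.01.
Since p = 0.0036 < α = 0.01, reject H₀.
There is sufficient evidence to reject the null hypothesis; the result is statistically significant at the 0.01 level.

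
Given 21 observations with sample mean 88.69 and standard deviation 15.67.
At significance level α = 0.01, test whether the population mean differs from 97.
One-sample t-test:
H₀: μ = 97
H₁: μ ≠ 97
df = n - 1 = 20
t = (x̄ - μ₀) / (s/√n) = (88.69 - 97) / (15.67/√21) = -2.430
p-value = 0.0246

Since p-value > α = 0.01, we fail to reject H₀.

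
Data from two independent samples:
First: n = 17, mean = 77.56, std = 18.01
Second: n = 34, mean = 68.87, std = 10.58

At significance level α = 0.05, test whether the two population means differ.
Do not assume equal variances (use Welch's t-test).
Welch's two-sample t-test:
H₀: μ₁ = μ₂
H₁: μ₁ ≠ μ₂
s₁²/n₁ = 18.01²/17 = 19.0800,  s₂²/n₂ = 10.58²/34 = 3.2922
SE = √(s₁²/n₁ + s₂²/n₂) = √(19.0800 + 3.2922) = 4.7299
df (Welch-Satterthwaite) = (s₁²/n₁ + s₂²/n₂)² / [(s₁²/n₁)²/(n₁-1) + (s₂²/n₂)²/(n₂-1)] ≈ 21.68
t = (x̄₁ - x̄₂) / SE = (77.56 - 68.87) / 4.7299 = 8.69 / 4.7299 = 1.837
p-value = 0.0799

Since p-value > α = 0.05, we fail to reject H₀.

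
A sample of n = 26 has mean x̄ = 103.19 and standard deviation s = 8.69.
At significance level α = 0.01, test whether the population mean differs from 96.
One-sample t-test:
H₀: μ = 96
H₁: μ ≠ 96
df = n - 1 = 25
t = (x̄ - μ₀) / (s/√n) = (103.19 - 96) / (8.69/√26) = 4.219
p-value = 0.0003

Since p-value < α = 0.01, we reject H₀.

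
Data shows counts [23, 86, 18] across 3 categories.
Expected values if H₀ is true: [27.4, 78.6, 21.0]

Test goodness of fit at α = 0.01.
Chi-square goodness of fit test:
H₀: observed counts match expected distribution
H₁: observed counts differ from expected distribution
df = k - 1 = 2
χ² = Σ(O - E)²/E
   = (23 - 27.4)²/27.4 + (86 - 78.6)²/78.6 + (18 - 21.0)²/21.0
   = 0.707 + 0.697 + 0.429
   = 1.83
p-value = 0.4001

Since p-value > α = 0.01, we fail to reject H₀.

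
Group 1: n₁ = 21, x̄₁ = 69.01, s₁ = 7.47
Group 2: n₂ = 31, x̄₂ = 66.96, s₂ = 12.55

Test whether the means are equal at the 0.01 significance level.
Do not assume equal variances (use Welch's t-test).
Welch's two-sample t-test:
H₀: μ₁ = μ₂
H₁: μ₁ ≠ μ₂
s₁²/n₁ = 7.47²/21 = 2.6572,  s₂²/n₂ = 12.55²/31 = 5.0807
SE = √(s₁²/n₁ + s₂²/n₂) = √(2.6572 + 5.0807) = 2.7817
df (Welch-Satterthwaite) = (s₁²/n₁ + s₂²/n₂)² / [(s₁²/n₁)²/(n₁-1) + (s₂²/n₂)²/(n₂-1)] ≈ 49.34
t = (x̄₁ - x̄₂) / SE = (69.01 - 66.96) / 2.7817 = 2.05 / 2.7817 = 0.737
p-value = 0.4646

Since p-value > α = 0.01, we fail to reject H₀.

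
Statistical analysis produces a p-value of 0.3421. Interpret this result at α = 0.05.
Since p = 0.3421 > α = 0.05, fail to reject H₀.
There is insufficient evidence to reject the null hypothesis; the result is not statistically significant at the 0.05 level.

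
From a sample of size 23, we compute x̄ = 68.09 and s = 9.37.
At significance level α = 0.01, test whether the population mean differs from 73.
One-sample t-test:
H₀: μ = 73
H₁: μ ≠ 73
df = n - 1 = 22
t = (x̄ - μ₀) / (s/√n) = (68.09 - 73) / (9.37/√23) = -2.513
p-value = 0.0198

Since p-value > α = 0.01, we fail to reject H₀.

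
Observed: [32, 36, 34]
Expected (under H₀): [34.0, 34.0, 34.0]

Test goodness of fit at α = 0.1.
Chi-square goodness of fit test:
H₀: observed counts match expected distribution
H₁: observed counts differ from expected distribution
df = k - 1 = 2
χ² = Σ(O - E)²/E
   = (32 - 34.0)²/34.0 + (36 - 34.0)²/34.0 + (34 - 34.0)²/34.0
   = 0.118 + 0.118 + 0.000
   = 0.24
p-value = 0.8890

Since p-value > α = 0.1, we fail to reject H₀.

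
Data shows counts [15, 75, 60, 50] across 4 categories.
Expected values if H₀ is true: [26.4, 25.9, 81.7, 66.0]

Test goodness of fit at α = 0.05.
Chi-square goodness of fit test:
H₀: observed counts match expected distribution
H₁: observed counts differ from expected distribution
df = k - 1 = 3
χ² = Σ(O - E)²/E
   = (15 - 26.4)²/26.4 + (75 - 25.9)²/25.9 + (60 - 81.7)²/81.7 + (50 - 66.0)²/66.0
   = 4.923 + 93.081 + 5.764 + 3.879
   = 107.65
p-value < 0.0001

Since p-value < α = 0.05, we reject H₀.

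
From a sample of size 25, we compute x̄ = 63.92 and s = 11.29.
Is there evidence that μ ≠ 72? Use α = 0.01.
One-sample t-test:
H₀: μ = 72
H₁: μ ≠ 72
df = n - 1 = 24
t = (x̄ - μ₀) / (s/√n) = (63.92 - 72) / (11.29/√25) = -3.578
p-value = 0.0015

Since p-value < α = 0.01, we reject H₀.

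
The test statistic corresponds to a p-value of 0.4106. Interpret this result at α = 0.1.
Since p = 0.4106 > α = 0.1, fail to reject H₀.
There is insufficient evidence to reject the null hypothesis; the result is not statistically significant at the 0.1 level.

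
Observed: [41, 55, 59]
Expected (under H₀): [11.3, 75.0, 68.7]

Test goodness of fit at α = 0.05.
Chi-square goodness of fit test:
H₀: observed counts match expected distribution
H₁: observed counts differ from expected distribution
df = k - 1 = 2
χ² = Σ(O - E)²/E
   = (41 - 11.3)²/11.3 + (55 - 75.0)²/75.0 + (59 - 68.7)²/68.7
   = 78.061 + 5.333 + 1.370
   = 84.76
p-value < 0.0001

Since p-value < α = 0.05, we reject H₀.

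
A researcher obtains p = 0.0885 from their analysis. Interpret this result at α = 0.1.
Since p = 0.0885 < α = 0.1, reject H₀.
There is sufficient evidence to reject the null hypothesis; the result is statistically significant at the 0.1 level.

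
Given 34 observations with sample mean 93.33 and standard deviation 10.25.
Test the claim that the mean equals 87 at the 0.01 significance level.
One-sample t-test:
H₀: μ = 87
H₁: μ ≠ 87
df = n - 1 = 33
t = (x̄ - μ₀) / (s/√n) = (93.33 - 87) / (10.25/√34) = 3.601
p-value = 0.0010

Since p-value < α = 0.01, we reject H₀.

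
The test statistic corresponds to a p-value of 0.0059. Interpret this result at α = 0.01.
Since p = 0.0059 < α = 0.01, reject H₀.
There is sufficient evidence to reject the null hypothesis; the result is statistically significant at the 0.01 level.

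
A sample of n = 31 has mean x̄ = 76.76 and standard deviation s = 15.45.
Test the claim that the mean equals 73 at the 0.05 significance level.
One-sample t-test:
H₀: μ = 73
H₁: μ ≠ 73
df = n - 1 = 30
t = (x̄ - μ₀) / (s/√n) = (76.76 - 73) / (15.45/√31) = 1.355
p-value = 0.1855

Since p-value > α = 0.05, we fail to reject H₀.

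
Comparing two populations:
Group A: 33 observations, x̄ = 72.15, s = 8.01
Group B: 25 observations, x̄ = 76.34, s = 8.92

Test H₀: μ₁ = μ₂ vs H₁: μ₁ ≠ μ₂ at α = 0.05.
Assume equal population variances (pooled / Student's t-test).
Student's two-sample t-test (equal variances):
H₀: μ₁ = μ₂
H₁: μ₁ ≠ μ₂
df = n₁ + n₂ - 2 = 56
Pooled variance s_p² = [(n₁-1)s₁² + (n₂-1)s₂²] / (n₁ + n₂ - 2) = [(32)(8.01²) + (24)(8.92²)] / 56 = 70.7628
SE = √(s_p²(1/n₁ + 1/n₂)) = √(70.7628 × (1/33 + 1/25)) = 2.2304
t = (x̄₁ - x̄₂) / SE = (72.15 - 76.34) / 2.2304 = -4.19 / 2.2304 = -1.879
p-value = 0.0655

Since p-value > α = 0.05, we fail to reject H₀.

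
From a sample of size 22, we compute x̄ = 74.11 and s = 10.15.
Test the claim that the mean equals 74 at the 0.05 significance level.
One-sample t-test:
H₀: μ = 74
H₁: μ ≠ 74
df = n - 1 = 21
t = (x̄ - μ₀) / (s/√n) = (74.11 - 74) / (10.15/√22) = 0.051
p-value = 0.9599

Since p-value > α = 0.05, we fail to reject H₀.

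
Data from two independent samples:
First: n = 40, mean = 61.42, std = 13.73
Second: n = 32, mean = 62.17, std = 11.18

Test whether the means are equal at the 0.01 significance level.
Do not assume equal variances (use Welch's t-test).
Welch's two-sample t-test:
H₀: μ₁ = μ₂
H₁: μ₁ ≠ μ₂
s₁²/n₁ = 13.73²/40 = 4.7128,  s₂²/n₂ = 11.18²/32 = 3.9060
SE = √(s₁²/n₁ + s₂²/n₂) = √(4.7128 + 3.9060) = 2.9358
df (Welch-Satterthwaite) = (s₁²/n₁ + s₂²/n₂)² / [(s₁²/n₁)²/(n₁-1) + (s₂²/n₂)²/(n₂-1)] ≈ 69.97
t = (x̄₁ - x̄₂) / SE = (61.42 - 62.17) / 2.9358 = -0.75 / 2.9358 = -0.255
p-value = 0.7991

Since p-value > α = 0.01, we fail to reject H₀.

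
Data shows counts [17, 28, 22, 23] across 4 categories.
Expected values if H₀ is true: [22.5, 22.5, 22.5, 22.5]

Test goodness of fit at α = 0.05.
Chi-square goodness of fit test:
H₀: observed counts match expected distribution
H₁: observed counts differ from expected distribution
df = k - 1 = 3
χ² = Σ(O - E)²/E
   = (17 - 22.5)²/22.5 + (28 - 22.5)²/22.5 + (22 - 22.5)²/22.5 + (23 - 22.5)²/22.5
   = 1.344 + 1.344 + 0.011 + 0.011
   = 2.71
p-value = 0.4383

Since p-value > α = 0.05, we fail to reject H₀.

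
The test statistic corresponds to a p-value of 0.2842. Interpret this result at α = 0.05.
Since p = 0.2842 > α = 0.05, fail to reject H₀.
There is insufficient evidence to reject the null hypothesis; the result is not statistically significant at the 0.05 level.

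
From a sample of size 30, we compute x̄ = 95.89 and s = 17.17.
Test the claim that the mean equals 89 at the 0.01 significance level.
One-sample t-test:
H₀: μ = 89
H₁: μ ≠ 89
df = n - 1 = 29
t = (x̄ - μ₀) / (s/√n) = (95.89 - 89) / (17.17/√30) = 2.198
p-value = 0.0361

Since p-value > α = 0.01, we fail to reject H₀.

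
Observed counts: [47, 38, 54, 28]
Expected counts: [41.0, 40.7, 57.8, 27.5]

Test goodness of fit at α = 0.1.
Chi-square goodness of fit test:
H₀: observed counts match expected distribution
H₁: observed counts differ from expected distribution
df = k - 1 = 3
χ² = Σ(O - E)²/E
   = (47 - 41.0)²/41.0 + (38 - 40.7)²/40.7 + (54 - 57.8)²/57.8 + (28 - 27.5)²/27.5
   = 0.878 + 0.179 + 0.250 + 0.009
   = 1.32
p-value = 0.7253

Since p-value > α = 0.1, we fail to reject H₀.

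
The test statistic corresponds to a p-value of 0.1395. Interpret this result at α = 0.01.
Since p = 0.1395 > α = 0.01, fail to reject H₀.
There is insufficient evidence to reject the null hypothesis; the result is not statistically significant at the 0.01 level.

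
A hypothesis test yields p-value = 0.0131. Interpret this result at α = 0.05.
Since p = 0.0131 < α = 0.05, reject H₀.
There is sufficient evidence to reject the null hypothesis; the result is statistically significant at the 0.05 level.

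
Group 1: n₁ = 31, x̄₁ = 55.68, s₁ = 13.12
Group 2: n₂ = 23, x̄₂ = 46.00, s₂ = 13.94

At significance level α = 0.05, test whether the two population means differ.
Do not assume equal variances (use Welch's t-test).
Welch's two-sample t-test:
H₀: μ₁ = μ₂
H₁: μ₁ ≠ μ₂
s₁²/n₁ = 13.12²/31 = 5.5527,  s₂²/n₂ = 13.94²/23 = 8.4489
SE = √(s₁²/n₁ + s₂²/n₂) = √(5.5527 + 8.4489) = 3.7419
df (Welch-Satterthwaite) = (s₁²/n₁ + s₂²/n₂)² / [(s₁²/n₁)²/(n₁-1) + (s₂²/n₂)²/(n₂-1)] ≈ 45.89
t = (x̄₁ - x̄₂) / SE = (55.68 - 46.00) / 3.7419 = 9.68 / 3.7419 = 2.587
p-value = 0.0129

Since p-value < α = 0.05, we reject H₀.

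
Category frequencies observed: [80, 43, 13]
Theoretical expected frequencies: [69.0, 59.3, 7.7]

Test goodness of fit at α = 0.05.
Chi-square goodness of fit test:
H₀: observed counts match expected distribution
H₁: observed counts differ from expected distribution
df = k - 1 = 2
χ² = Σ(O - E)²/E
   = (80 - 69.0)²/69.0 + (43 - 59.3)²/59.3 + (13 - 7.7)²/7.7
   = 1.754 + 4.480 + 3.648
   = 9.88
p-value = 0.0071

Since p-value < α = 0.05, we reject H₀.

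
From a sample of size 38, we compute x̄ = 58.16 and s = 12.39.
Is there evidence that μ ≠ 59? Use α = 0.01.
One-sample t-test:
H₀: μ = 59
H₁: μ ≠ 59
df = n - 1 = 37
t = (x̄ - μ₀) / (s/√n) = (58.16 - 59) / (12.39/√38) = -0.418
p-value = 0.6784

Since p-value > α = 0.01, we fail to reject H₀.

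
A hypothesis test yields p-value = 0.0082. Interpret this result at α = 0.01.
Since p = 0.0082 < α = 0.01, reject H₀.
There is sufficient evidence to reject the null hypothesis; the result is statistically significant at the 0.01 level.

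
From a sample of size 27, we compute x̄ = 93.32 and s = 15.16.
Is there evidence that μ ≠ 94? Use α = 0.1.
One-sample t-test:
H₀: μ = 94
H₁: μ ≠ 94
df = n - 1 = 26
t = (x̄ - μ₀) / (s/√n) = (93.32 - 94) / (15.16/√27) = -0.233
p-value = 0.8175

Since p-value > α = 0.1, we fail to reject H₀.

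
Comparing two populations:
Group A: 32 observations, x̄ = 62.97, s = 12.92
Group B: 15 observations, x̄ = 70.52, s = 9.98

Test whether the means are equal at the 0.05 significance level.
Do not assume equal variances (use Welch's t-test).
Welch's two-sample t-test:
H₀: μ₁ = μ₂
H₁: μ₁ ≠ μ₂
s₁²/n₁ = 12.92²/32 = 5.2165,  s₂²/n₂ = 9.98²/15 = 6.6400
SE = √(s₁²/n₁ + s₂²/n₂) = √(5.2165 + 6.6400) = 3.4433
df (Welch-Satterthwaite) = (s₁²/n₁ + s₂²/n₂)² / [(s₁²/n₁)²/(n₁-1) + (s₂²/n₂)²/(n₂-1)] ≈ 34.91
t = (x̄₁ - x̄₂) / SE = (62.97 - 70.52) / 3.4433 = -7.55 / 3.4433 = -2.193
p-value = 0.0351

Since p-value < α = 0.05, we reject H₀.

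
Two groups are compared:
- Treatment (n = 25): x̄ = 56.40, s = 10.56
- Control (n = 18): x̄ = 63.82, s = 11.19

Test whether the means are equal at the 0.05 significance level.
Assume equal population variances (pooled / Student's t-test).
Student's two-sample t-test (equal variances):
H₀: μ₁ = μ₂
H₁: μ₁ ≠ μ₂
df = n₁ + n₂ - 2 = 41
Pooled variance s_p² = [(n₁-1)s₁² + (n₂-1)s₂²] / (n₁ + n₂ - 2) = [(24)(10.56²) + (17)(11.19²)] / 41 = 117.1951
SE = √(s_p²(1/n₁ + 1/n₂)) = √(117.1951 × (1/25 + 1/18)) = 3.3464
t = (x̄₁ - x̄₂) / SE = (56.40 - 63.82) / 3.3464 = -7.42 / 3.3464 = -2.217
p-value = 0.0322

Since p-value < α = 0.05, we reject H₀.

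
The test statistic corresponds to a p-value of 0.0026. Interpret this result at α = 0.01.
Since p = 0.0026 < α = 0.01, reject H₀.
There is sufficient evidence to reject the null hypothesis; the result is statistically significant at the 0.01 level.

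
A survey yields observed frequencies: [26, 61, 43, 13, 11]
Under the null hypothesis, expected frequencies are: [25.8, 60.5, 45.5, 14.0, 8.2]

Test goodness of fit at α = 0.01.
Chi-square goodness of fit test:
H₀: observed counts match expected distribution
H₁: observed counts differ from expected distribution
df = k - 1 = 4
χ² = Σ(O - E)²/E
   = (26 - 25.8)²/25.8 + (61 - 60.5)²/60.5 + (43 - 45.5)²/45.5 + (13 - 14.0)²/14.0 + (11 - 8.2)²/8.2
   = 0.002 + 0.004 + 0.137 + 0.071 + 0.956
   = 1.17
p-value = 0.8829

Since p-value > α = 0.01, we fail to reject H₀.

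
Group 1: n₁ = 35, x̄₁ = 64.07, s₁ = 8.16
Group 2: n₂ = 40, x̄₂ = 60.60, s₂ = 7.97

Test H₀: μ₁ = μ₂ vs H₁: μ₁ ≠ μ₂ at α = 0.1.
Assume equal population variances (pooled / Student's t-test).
Student's two-sample t-test (equal variances):
H₀: μ₁ = μ₂
H₁: μ₁ ≠ μ₂
df = n₁ + n₂ - 2 = 73
Pooled variance s_p² = [(n₁-1)s₁² + (n₂-1)s₂²] / (n₁ + n₂ - 2) = [(34)(8.16²) + (39)(7.97²)] / 73 = 64.9483
SE = √(s_p²(1/n₁ + 1/n₂)) = √(64.9483 × (1/35 + 1/40)) = 1.8653
t = (x̄₁ - x̄₂) / SE = (64.07 - 60.60) / 1.8653 = 3.47 / 1.8653 = 1.860
p-value = 0.0669

Since p-value < α = 0.1, we reject H₀.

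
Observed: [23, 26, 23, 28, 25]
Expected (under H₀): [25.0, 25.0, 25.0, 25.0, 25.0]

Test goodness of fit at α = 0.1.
Chi-square goodness of fit test:
H₀: observed counts match expected distribution
H₁: observed counts differ from expected distribution
df = k - 1 = 4
χ² = Σ(O - E)²/E
   = (23 - 25.0)²/25.0 + (26 - 25.0)²/25.0 + (23 - 25.0)²/25.0 + (28 - 25.0)²/25.0 + (25 - 25.0)²/25.0
   = 0.160 + 0.040 + 0.160 + 0.360 + 0.000
   = 0.72
p-value = 0.9488

Since p-value > α = 0.1, we fail to reject H₀.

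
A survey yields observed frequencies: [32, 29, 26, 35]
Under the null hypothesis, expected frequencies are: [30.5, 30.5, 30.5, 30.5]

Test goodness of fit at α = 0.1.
Chi-square goodness of fit test:
H₀: observed counts match expected distribution
H₁: observed counts differ from expected distribution
df = k - 1 = 3
χ² = Σ(O - E)²/E
   = (32 - 30.5)²/30.5 + (29 - 30.5)²/30.5 + (26 - 30.5)²/30.5 + (35 - 30.5)²/30.5
   = 0.074 + 0.074 + 0.664 + 0.664
   = 1.48
p-value = 0.6880

Since p-value > α = 0.1, we fail to reject H₀.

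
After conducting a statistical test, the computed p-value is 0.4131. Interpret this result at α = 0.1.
Since p = 0.4131 > α = 0.1, fail to reject H₀.
There is insufficient evidence to reject the null hypothesis; the result is not statistically significant at the 0.1 level.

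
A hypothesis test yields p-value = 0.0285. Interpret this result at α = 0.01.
Since p = 0.0285 > α = 0.01, fail to reject H₀.
There is insufficient evidence to reject the null hypothesis; the result is not statistically significant at the 0.01 level.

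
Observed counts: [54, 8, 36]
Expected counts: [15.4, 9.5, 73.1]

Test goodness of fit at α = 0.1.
Chi-square goodness of fit test:
H₀: observed counts match expected distribution
H₁: observed counts differ from expected distribution
df = k - 1 = 2
χ² = Σ(O - E)²/E
   = (54 - 15.4)²/15.4 + (8 - 9.5)²/9.5 + (36 - 73.1)²/73.1
   = 96.751 + 0.237 + 18.829
   = 115.82
p-value < 0.0001

Since p-value < α = 0.1, we reject H₀.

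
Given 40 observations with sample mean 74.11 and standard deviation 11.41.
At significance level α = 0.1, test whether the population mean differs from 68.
One-sample t-test:
H₀: μ = 68
H₁: μ ≠ 68
df = n - 1 = 39
t = (x̄ - μ₀) / (s/√n) = (74.11 - 68) / (11.41/√40) = 3.387
p-value = 0.0016

Since p-value < α = 0.1, we reject H₀.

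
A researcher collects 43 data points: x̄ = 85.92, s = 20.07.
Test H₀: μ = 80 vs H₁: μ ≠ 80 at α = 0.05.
One-sample t-test:
H₀: μ = 80
H₁: μ ≠ 80
df = n - 1 = 42
t = (x̄ - μ₀) / (s/√n) = (85.92 - 80) / (20.07/√43) = 1.934
p-value = 0.0598

Since p-value > α = 0.05, we fail to reject H₀.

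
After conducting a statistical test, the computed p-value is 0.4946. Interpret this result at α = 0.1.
Since p = 0.4946 > α = 0.1, fail to reject H₀.
There is insufficient evidence to reject the null hypothesis; the result is not statistically significant at the 0.1 level.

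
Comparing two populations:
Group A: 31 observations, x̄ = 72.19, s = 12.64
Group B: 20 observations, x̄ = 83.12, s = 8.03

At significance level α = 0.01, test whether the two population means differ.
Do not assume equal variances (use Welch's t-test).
Welch's two-sample t-test:
H₀: μ₁ = μ₂
H₁: μ₁ ≠ μ₂
s₁²/n₁ = 12.64²/31 = 5.1539,  s₂²/n₂ = 8.03²/20 = 3.2240
SE = √(s₁²/n₁ + s₂²/n₂) = √(5.1539 + 3.2240) = 2.8945
df (Welch-Satterthwaite) = (s₁²/n₁ + s₂²/n₂)² / [(s₁²/n₁)²/(n₁-1) + (s₂²/n₂)²/(n₂-1)] ≈ 49.00
t = (x̄₁ - x̄₂) / SE = (72.19 - 83.12) / 2.8945 = -10.93 / 2.8945 = -3.776
p-value = 0.0004

Since p-value < α = 0.01, we reject H₀.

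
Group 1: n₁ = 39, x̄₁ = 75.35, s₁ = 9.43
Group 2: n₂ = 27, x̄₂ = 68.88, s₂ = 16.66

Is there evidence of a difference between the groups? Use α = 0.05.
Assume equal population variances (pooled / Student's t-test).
Student's two-sample t-test (equal variances):
H₀: μ₁ = μ₂
H₁: μ₁ ≠ μ₂
df = n₁ + n₂ - 2 = 64
Pooled variance s_p² = [(n₁-1)s₁² + (n₂-1)s₂²] / (n₁ + n₂ - 2) = [(38)(9.43²) + (26)(16.66²)] / 64 = 165.5561
SE = √(s_p²(1/n₁ + 1/n₂)) = √(165.5561 × (1/39 + 1/27)) = 3.2213
t = (x̄₁ - x̄₂) / SE = (75.35 - 68.88) / 3.2213 = 6.47 / 3.2213 = 2.009
p-value = 0.0488

Since p-value < α = 0.05, we reject H₀.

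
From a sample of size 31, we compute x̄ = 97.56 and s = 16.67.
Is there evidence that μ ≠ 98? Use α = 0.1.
One-sample t-test:
H₀: μ = 98
H₁: μ ≠ 98
df = n - 1 = 30
t = (x̄ - μ₀) / (s/√n) = (97.56 - 98) / (16.67/√31) = -0.147
p-value = 0.8841

Since p-value > α = 0.1, we fail to reject H₀.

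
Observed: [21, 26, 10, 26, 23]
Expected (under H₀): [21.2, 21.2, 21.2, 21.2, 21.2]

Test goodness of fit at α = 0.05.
Chi-square goodness of fit test:
H₀: observed counts match expected distribution
H₁: observed counts differ from expected distribution
df = k - 1 = 4
χ² = Σ(O - E)²/E
   = (21 - 21.2)²/21.2 + (26 - 21.2)²/21.2 + (10 - 21.2)²/21.2 + (26 - 21.2)²/21.2 + (23 - 21.2)²/21.2
   = 0.002 + 1.087 + 5.917 + 1.087 + 0.153
   = 8.25
p-value = 0.0830

Since p-value > α = 0.05, we fail to reject H₀.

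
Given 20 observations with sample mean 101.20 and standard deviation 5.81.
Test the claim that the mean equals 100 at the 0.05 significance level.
One-sample t-test:
H₀: μ = 100
H₁: μ ≠ 100
df = n - 1 = 19
t = (x̄ - μ₀) / (s/√n) = (101.20 - 100) / (5.81/√20) = 0.924
p-value = 0.3672

Since p-value > α = 0.05, we fail to reject H₀.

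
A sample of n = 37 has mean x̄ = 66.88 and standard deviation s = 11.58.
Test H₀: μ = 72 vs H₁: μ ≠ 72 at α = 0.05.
One-sample t-test:
H₀: μ = 72
H₁: μ ≠ 72
df = n - 1 = 36
t = (x̄ - μ₀) / (s/√n) = (66.88 - 72) / (11.58/√37) = -2.689
p-value = 0.0108

Since p-value < α = 0.05, we reject H₀.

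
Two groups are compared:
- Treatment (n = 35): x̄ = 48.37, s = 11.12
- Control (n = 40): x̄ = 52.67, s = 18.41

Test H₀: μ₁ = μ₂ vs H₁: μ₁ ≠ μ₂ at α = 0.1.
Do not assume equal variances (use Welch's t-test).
Welch's two-sample t-test:
H₀: μ₁ = μ₂
H₁: μ₁ ≠ μ₂
s₁²/n₁ = 11.12²/35 = 3.5330,  s₂²/n₂ = 18.41²/40 = 8.4732
SE = √(s₁²/n₁ + s₂²/n₂) = √(3.5330 + 8.4732) = 3.4650
df (Welch-Satterthwaite) = (s₁²/n₁ + s₂²/n₂)² / [(s₁²/n₁)²/(n₁-1) + (s₂²/n₂)²/(n₂-1)] ≈ 65.28
t = (x̄₁ - x̄₂) / SE = (48.37 - 52.67) / 3.4650 = -4.30 / 3.4650 = -1.241
p-value = 0.2191

Since p-value > α = 0.1, we fail to reject H₀.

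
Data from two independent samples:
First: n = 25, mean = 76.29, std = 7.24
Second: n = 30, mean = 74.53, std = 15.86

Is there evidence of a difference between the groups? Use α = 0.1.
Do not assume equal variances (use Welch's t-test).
Welch's two-sample t-test:
H₀: μ₁ = μ₂
H₁: μ₁ ≠ μ₂
s₁²/n₁ = 7.24²/25 = 2.0967,  s₂²/n₂ = 15.86²/30 = 8.3847
SE = √(s₁²/n₁ + s₂²/n₂) = √(2.0967 + 8.3847) = 3.2375
df (Welch-Satterthwaite) = (s₁²/n₁ + s₂²/n₂)² / [(s₁²/n₁)²/(n₁-1) + (s₂²/n₂)²/(n₂-1)] ≈ 42.13
t = (x̄₁ - x̄₂) / SE = (76.29 - 74.53) / 3.2375 = 1.76 / 3.2375 = 0.544
p-value = 0.5896

Since p-value > α = 0.1, we fail to reject H₀.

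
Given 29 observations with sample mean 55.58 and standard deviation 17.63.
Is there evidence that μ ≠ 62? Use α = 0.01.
One-sample t-test:
H₀: μ = 62
H₁: μ ≠ 62
df = n - 1 = 28
t = (x̄ - μ₀) / (s/√n) = (55.58 - 62) / (17.63/√29) = -1.961
p-value = 0.0599

Since p-value > α = 0.01, we fail to reject H₀.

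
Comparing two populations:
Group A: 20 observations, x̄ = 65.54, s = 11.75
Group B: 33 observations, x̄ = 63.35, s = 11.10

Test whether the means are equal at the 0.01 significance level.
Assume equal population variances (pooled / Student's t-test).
Student's two-sample t-test (equal variances):
H₀: μ₁ = μ₂
H₁: μ₁ ≠ μ₂
df = n₁ + n₂ - 2 = 51
Pooled variance s_p² = [(n₁-1)s₁² + (n₂-1)s₂²] / (n₁ + n₂ - 2) = [(19)(11.75²) + (32)(11.10²)] / 51 = 128.7433
SE = √(s_p²(1/n₁ + 1/n₂)) = √(128.7433 × (1/20 + 1/33)) = 3.2154
t = (x̄₁ - x̄₂) / SE = (65.54 - 63.35) / 3.2154 = 2.19 / 3.2154 = 0.681
p-value = 0.4989

Since p-value > α = 0.01, we fail to reject H₀.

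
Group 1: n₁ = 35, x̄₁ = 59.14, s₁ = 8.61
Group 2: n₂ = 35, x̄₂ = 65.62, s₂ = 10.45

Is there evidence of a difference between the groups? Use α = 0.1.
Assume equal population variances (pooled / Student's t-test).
Student's two-sample t-test (equal variances):
H₀: μ₁ = μ₂
H₁: μ₁ ≠ μ₂
df = n₁ + n₂ - 2 = 68
Pooled variance s_p² = [(n₁-1)s₁² + (n₂-1)s₂²] / (n₁ + n₂ - 2) = [(34)(8.61²) + (34)(10.45²)] / 68 = 91.6673
SE = √(s_p²(1/n₁ + 1/n₂)) = √(91.6673 × (1/35 + 1/35)) = 2.2887
t = (x̄₁ - x̄₂) / SE = (59.14 - 65.62) / 2.2887 = -6.48 / 2.2887 = -2.831
p-value = 0.0061

Since p-value < α = 0.1, we reject H₀.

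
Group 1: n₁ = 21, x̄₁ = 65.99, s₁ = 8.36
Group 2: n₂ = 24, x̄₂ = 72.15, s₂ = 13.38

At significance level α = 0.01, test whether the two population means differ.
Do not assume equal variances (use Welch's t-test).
Welch's two-sample t-test:
H₀: μ₁ = μ₂
H₁: μ₁ ≠ μ₂
s₁²/n₁ = 8.36²/21 = 3.3281,  s₂²/n₂ = 13.38²/24 = 7.4594
SE = √(s₁²/n₁ + s₂²/n₂) = √(3.3281 + 7.4594) = 3.2844
df (Welch-Satterthwaite) = (s₁²/n₁ + s₂²/n₂)² / [(s₁²/n₁)²/(n₁-1) + (s₂²/n₂)²/(n₂-1)] ≈ 39.14
t = (x̄₁ - x̄₂) / SE = (65.99 - 72.15) / 3.2844 = -6.16 / 3.2844 = -1.876
p-value = 0.0682

Since p-value > α = 0.01, we fail to reject H₀.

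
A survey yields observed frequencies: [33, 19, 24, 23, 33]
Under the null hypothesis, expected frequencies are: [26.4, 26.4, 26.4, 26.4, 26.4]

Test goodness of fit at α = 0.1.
Chi-square goodness of fit test:
H₀: observed counts match expected distribution
H₁: observed counts differ from expected distribution
df = k - 1 = 4
χ² = Σ(O - E)²/E
   = (33 - 26.4)²/26.4 + (19 - 26.4)²/26.4 + (24 - 26.4)²/26.4 + (23 - 26.4)²/26.4 + (33 - 26.4)²/26.4
   = 1.650 + 2.074 + 0.218 + 0.438 + 1.650
   = 6.03
p-value = 0.1969

Since p-value > α = 0.1, we fail to reject H₀.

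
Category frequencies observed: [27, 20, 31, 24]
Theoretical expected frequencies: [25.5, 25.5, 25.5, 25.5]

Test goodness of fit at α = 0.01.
Chi-square goodness of fit test:
H₀: observed counts match expected distribution
H₁: observed counts differ from expected distribution
df = k - 1 = 3
χ² = Σ(O - E)²/E
   = (27 - 25.5)²/25.5 + (20 - 25.5)²/25.5 + (31 - 25.5)²/25.5 + (24 - 25.5)²/25.5
   = 0.088 + 1.186 + 1.186 + 0.088
   = 2.55
p-value = 0.4665

Since p-value > α = 0.01, we fail to reject H₀.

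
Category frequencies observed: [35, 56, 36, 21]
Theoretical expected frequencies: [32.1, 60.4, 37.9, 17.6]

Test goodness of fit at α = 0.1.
Chi-square goodness of fit test:
H₀: observed counts match expected distribution
H₁: observed counts differ from expected distribution
df = k - 1 = 3
χ² = Σ(O - E)²/E
   = (35 - 32.1)²/32.1 + (56 - 60.4)²/60.4 + (36 - 37.9)²/37.9 + (21 - 17.6)²/17.6
   = 0.262 + 0.321 + 0.095 + 0.657
   = 1.33
p-value = 0.7209

Since p-value > α = 0.1, we fail to reject H₀.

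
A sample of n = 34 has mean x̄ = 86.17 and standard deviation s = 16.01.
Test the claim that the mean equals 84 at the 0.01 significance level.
One-sample t-test:
H₀: μ = 84
H₁: μ ≠ 84
df = n - 1 = 33
t = (x̄ - μ₀) / (s/√n) = (86.17 - 84) / (16.01/√34) = 0.790
p-value = 0.4350

Since p-value > α = 0.01, we fail to reject H₀.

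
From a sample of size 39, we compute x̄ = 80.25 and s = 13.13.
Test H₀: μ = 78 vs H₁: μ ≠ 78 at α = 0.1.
One-sample t-test:
H₀: μ = 78
H₁: μ ≠ 78
df = n - 1 = 38
t = (x̄ - μ₀) / (s/√n) = (80.25 - 78) / (13.13/√39) = 1.070
p-value = 0.2913

Since p-value > α = 0.1, we fail to reject H₀.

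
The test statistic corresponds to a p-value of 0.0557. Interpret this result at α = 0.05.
Since p = 0.0557 > α = 0.05, fail to reject H₀.
There is insufficient evidence to reject the null hypothesis; the result is not statistically significant at the 0.05 level.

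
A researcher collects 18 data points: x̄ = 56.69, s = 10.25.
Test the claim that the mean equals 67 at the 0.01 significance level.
One-sample t-test:
H₀: μ = 67
H₁: μ ≠ 67
df = n - 1 = 17
t = (x̄ - μ₀) / (s/√n) = (56.69 - 67) / (10.25/√18) = -4.267
p-value = 0.0005

Since p-value < α = 0.01, we reject H₀.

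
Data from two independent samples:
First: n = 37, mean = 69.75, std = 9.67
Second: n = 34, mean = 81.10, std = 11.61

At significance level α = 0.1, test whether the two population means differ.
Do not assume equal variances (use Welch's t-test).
Welch's two-sample t-test:
H₀: μ₁ = μ₂
H₁: μ₁ ≠ μ₂
s₁²/n₁ = 9.67²/37 = 2.5273,  s₂²/n₂ = 11.61²/34 = 3.9645
SE = √(s₁²/n₁ + s₂²/n₂) = √(2.5273 + 3.9645) = 2.5479
df (Welch-Satterthwaite) = (s₁²/n₁ + s₂²/n₂)² / [(s₁²/n₁)²/(n₁-1) + (s₂²/n₂)²/(n₂-1)] ≈ 64.47
t = (x̄₁ - x̄₂) / SE = (69.75 - 81.10) / 2.5479 = -11.35 / 2.5479 = -4.455
p-value < 0.0001

Since p-value < α = 0.1, we reject H₀.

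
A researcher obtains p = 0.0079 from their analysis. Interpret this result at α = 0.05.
Since p = 0.0079 < α = 0.05, reject H₀.
There is sufficient evidence to reject the null hypothesis; the result is statistically significant at the 0.05 level.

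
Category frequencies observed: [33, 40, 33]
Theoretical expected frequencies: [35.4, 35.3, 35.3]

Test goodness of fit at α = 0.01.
Chi-square goodness of fit test:
H₀: observed counts match expected distribution
H₁: observed counts differ from expected distribution
df = k - 1 = 2
χ² = Σ(O - E)²/E
   = (33 - 35.4)²/35.4 + (40 - 35.3)²/35.3 + (33 - 35.3)²/35.3
   = 0.163 + 0.626 + 0.150
   = 0.94
p-value = 0.6255

Since p-value > α = 0.01, we fail to reject H₀.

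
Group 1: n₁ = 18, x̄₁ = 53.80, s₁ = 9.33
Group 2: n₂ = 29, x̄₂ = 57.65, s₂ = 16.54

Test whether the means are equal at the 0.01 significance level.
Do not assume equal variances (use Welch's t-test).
Welch's two-sample t-test:
H₀: μ₁ = μ₂
H₁: μ₁ ≠ μ₂
s₁²/n₁ = 9.33²/18 = 4.8361,  s₂²/n₂ = 16.54²/29 = 9.4335
SE = √(s₁²/n₁ + s₂²/n₂) = √(4.8361 + 9.4335) = 3.7775
df (Welch-Satterthwaite) = (s₁²/n₁ + s₂²/n₂)² / [(s₁²/n₁)²/(n₁-1) + (s₂²/n₂)²/(n₂-1)] ≈ 44.71
t = (x̄₁ - x̄₂) / SE = (53.80 - 57.65) / 3.7775 = -3.85 / 3.7775 = -1.019
p-value = 0.3136

Since p-value > α = 0.01, we fail to reject H₀.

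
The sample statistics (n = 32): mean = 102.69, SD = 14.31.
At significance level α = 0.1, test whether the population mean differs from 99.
One-sample t-test:
H₀: μ = 99
H₁: μ ≠ 99
df = n - 1 = 31
t = (x̄ - μ₀) / (s/√n) = (102.69 - 99) / (14.31/√32) = 1.459
p-value = 0.1547

Since p-value > α = 0.1, we fail to reject H₀.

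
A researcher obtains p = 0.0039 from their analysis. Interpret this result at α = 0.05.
Since p = 0.0039 < α = 0.05, reject H₀.
There is sufficient evidence to reject the null hypothesis; the result is statistically significant at the 0.05 level.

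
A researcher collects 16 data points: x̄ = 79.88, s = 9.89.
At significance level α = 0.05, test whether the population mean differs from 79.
One-sample t-test:
H₀: μ = 79
H₁: μ ≠ 79
df = n - 1 = 15
t = (x̄ - μ₀) / (s/√n) = (79.88 - 79) / (9.89/√16) = 0.356
p-value = 0.7269

Since p-value > α = 0.05, we fail to reject H₀.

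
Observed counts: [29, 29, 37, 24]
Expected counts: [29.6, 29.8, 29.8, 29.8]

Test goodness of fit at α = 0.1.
Chi-square goodness of fit test:
H₀: observed counts match expected distribution
H₁: observed counts differ from expected distribution
df = k - 1 = 3
χ² = Σ(O - E)²/E
   = (29 - 29.6)²/29.6 + (29 - 29.8)²/29.8 + (37 - 29.8)²/29.8 + (24 - 29.8)²/29.8
   = 0.012 + 0.021 + 1.740 + 1.129
   = 2.90
p-value = 0.4070

Since p-value > α = 0.1, we fail to reject H₀.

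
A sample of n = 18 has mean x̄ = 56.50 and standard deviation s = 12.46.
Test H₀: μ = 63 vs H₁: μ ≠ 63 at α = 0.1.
One-sample t-test:
H₀: μ = 63
H₁: μ ≠ 63
df = n - 1 = 17
t = (x̄ - μ₀) / (s/√n) = (56.50 - 63) / (12.46/√18) = -2.213
p-value = 0.0408

Since p-value < α = 0.1, we reject H₀.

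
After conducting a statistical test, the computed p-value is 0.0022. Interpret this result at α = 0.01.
Since p = 0.0022 < α = 0.01, reject H₀.
There is sufficient evidence to reject the null hypothesis; the result is statistically significant at the 0.01 level.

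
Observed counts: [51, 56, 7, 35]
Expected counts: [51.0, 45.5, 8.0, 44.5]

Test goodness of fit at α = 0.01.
Chi-square goodness of fit test:
H₀: observed counts match expected distribution
H₁: observed counts differ from expected distribution
df = k - 1 = 3
χ² = Σ(O - E)²/E
   = (51 - 51.0)²/51.0 + (56 - 45.5)²/45.5 + (7 - 8.0)²/8.0 + (35 - 44.5)²/44.5
   = 0.000 + 2.423 + 0.125 + 2.028
   = 4.58
p-value = 0.2056

Since p-value > α = 0.01, we fail to reject H₀.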